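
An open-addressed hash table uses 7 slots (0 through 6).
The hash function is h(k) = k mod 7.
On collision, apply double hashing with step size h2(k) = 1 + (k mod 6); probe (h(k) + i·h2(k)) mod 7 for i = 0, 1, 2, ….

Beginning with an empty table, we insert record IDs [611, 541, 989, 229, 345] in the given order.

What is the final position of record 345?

611 hashes to 2; slot 2 is free -> place at 2.
541 hashes to 2, h2=2; 2 taken -> place at 4.
989 hashes to 2, h2=6; 2 taken -> place at 1.
229 hashes to 5; slot 5 is free -> place at 5.
345 hashes to 2, h2=4; 2 taken -> place at 6.
Table: [∅, 989, 611, ∅, 541, 229, 345]

6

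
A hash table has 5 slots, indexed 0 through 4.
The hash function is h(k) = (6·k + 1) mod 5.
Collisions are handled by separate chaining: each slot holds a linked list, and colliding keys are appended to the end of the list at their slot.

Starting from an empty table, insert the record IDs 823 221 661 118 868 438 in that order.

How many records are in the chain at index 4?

Insert 823: h=4, bucket 4 empty → new chain.
Insert 221: h=2, bucket 2 empty → new chain.
Insert 661: h=2, bucket 2 nonempty → append to chain.
Insert 118: h=4, bucket 4 nonempty → append to chain.
Insert 868: h=4, bucket 4 nonempty → append to chain.
Insert 438: h=4, bucket 4 nonempty → append to chain.
Final buckets:
0: ∅
1: ∅
2: 221 -> 661
3: ∅
4: 823 -> 118 -> 868 -> 438

4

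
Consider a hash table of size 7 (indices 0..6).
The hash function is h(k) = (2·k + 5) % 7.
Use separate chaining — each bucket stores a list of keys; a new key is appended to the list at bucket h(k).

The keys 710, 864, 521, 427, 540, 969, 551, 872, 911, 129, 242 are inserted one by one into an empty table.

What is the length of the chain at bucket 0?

2

Insert 710: h=4, bucket 4 empty → new chain.
Insert 864: h=4, bucket 4 nonempty → append to chain.
Insert 521: h=4, bucket 4 nonempty → append to chain.
Insert 427: h=5, bucket 5 empty → new chain.
Insert 540: h=0, bucket 0 empty → new chain.
Insert 969: h=4, bucket 4 nonempty → append to chain.
Insert 551: h=1, bucket 1 empty → new chain.
Insert 872: h=6, bucket 6 empty → new chain.
Insert 911: h=0, bucket 0 nonempty → append to chain.
Insert 129: h=4, bucket 4 nonempty → append to chain.
Insert 242: h=6, bucket 6 nonempty → append to chain.
Final buckets:
0: 540 -> 911
1: 551
2: —
3: —
4: 710 -> 864 -> 521 -> 969 -> 129
5: 427
6: 872 -> 242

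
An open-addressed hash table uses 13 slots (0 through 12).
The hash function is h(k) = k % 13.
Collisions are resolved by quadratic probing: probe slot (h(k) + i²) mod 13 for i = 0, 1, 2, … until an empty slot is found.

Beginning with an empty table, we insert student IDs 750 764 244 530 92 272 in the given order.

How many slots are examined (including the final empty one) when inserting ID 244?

750 hashes to 9; slot 9 is free => place at 9.
764 hashes to 10; slot 10 is free => place at 10.
244 hashes to 10; 10 taken => place at 11.
530 hashes to 10; 10,11 taken => place at 1.
92 hashes to 1; 1 taken => place at 2.
272 hashes to 12; slot 12 is free => place at 12.
Table: [-, 530, 92, -, -, -, -, -, -, 750, 764, 244, 272]

2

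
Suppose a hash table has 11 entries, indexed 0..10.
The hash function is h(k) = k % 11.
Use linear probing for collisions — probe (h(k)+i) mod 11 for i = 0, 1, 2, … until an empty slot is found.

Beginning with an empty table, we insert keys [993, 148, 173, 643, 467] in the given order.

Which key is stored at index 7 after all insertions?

993: h=3 -> slot 3
148: h=5 -> slot 5
173: h=8 -> slot 8
643: h=5, probe 5,6 -> slot 6
467: h=5, probe 5,6,7 -> slot 7
Table: [∅, ∅, ∅, 993, ∅, 148, 643, 467, 173, ∅, ∅]

467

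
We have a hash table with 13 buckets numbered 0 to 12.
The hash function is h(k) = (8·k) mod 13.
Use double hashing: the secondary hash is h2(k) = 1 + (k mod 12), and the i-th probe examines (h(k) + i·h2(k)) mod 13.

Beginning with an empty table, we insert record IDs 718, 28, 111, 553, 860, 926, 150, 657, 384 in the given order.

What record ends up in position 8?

Insert 718: h=11, slot 11 empty -> index 11.
Insert 28: h=3, slot 3 empty -> index 3.
Insert 111: h=4, slot 4 empty -> index 4.
Insert 553: h=4, h2=2, slot 4 occupied -> index 6.
Insert 860: h=3, h2=9, slot 3 occupied -> index 12.
Insert 926: h=11, h2=3, slot 11 occupied -> index 1.
Insert 150: h=4, h2=7, slots 4,11 occupied -> index 5.
Insert 657: h=4, h2=10, slots 4,1,11 occupied -> index 8.
Insert 384: h=4, h2=1, slots 4,5,6 occupied -> index 7.
Table: [—, 926, —, 28, 111, 150, 553, 384, 657, —, —, 718, 860]

657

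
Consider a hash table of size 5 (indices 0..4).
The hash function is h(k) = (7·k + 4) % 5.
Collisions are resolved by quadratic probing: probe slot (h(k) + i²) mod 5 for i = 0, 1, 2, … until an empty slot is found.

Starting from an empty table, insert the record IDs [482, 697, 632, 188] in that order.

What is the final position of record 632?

482 hashes to 3; slot 3 is free → place at 3.
697 hashes to 3; 3 taken → place at 4.
632 hashes to 3; 3,4 taken → place at 2.
188 hashes to 0; slot 0 is free → place at 0.
Table: [188, ∅, 632, 482, 697]

2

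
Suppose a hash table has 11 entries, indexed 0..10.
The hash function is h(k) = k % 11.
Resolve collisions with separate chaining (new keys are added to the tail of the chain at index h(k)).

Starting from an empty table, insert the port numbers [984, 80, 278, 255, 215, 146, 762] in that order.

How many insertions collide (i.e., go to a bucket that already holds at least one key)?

3

Insert 984: h=5, bucket 5 empty → new chain.
Insert 80: h=3, bucket 3 empty → new chain.
Insert 278: h=3, bucket 3 nonempty → append to chain.
Insert 255: h=2, bucket 2 empty → new chain.
Insert 215: h=6, bucket 6 empty → new chain.
Insert 146: h=3, bucket 3 nonempty → append to chain.
Insert 762: h=3, bucket 3 nonempty → append to chain.
Final buckets:
0: ∅
1: ∅
2: 255
3: 80 -> 278 -> 146 -> 762
4: ∅
5: 984
6: 215
7: ∅
8: ∅
9: ∅
10: ∅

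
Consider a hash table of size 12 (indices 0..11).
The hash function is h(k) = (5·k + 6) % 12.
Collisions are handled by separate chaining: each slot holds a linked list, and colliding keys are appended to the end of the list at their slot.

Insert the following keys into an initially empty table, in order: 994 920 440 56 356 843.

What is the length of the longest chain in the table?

Insert 994: h=8, bucket 8 empty -> new chain.
Insert 920: h=10, bucket 10 empty -> new chain.
Insert 440: h=10, bucket 10 nonempty -> append to chain.
Insert 56: h=10, bucket 10 nonempty -> append to chain.
Insert 356: h=10, bucket 10 nonempty -> append to chain.
Insert 843: h=9, bucket 9 empty -> new chain.
Final buckets:
0: -
1: -
2: -
3: -
4: -
5: -
6: -
7: -
8: 994
9: 843
10: 920 -> 440 -> 56 -> 356
11: -

4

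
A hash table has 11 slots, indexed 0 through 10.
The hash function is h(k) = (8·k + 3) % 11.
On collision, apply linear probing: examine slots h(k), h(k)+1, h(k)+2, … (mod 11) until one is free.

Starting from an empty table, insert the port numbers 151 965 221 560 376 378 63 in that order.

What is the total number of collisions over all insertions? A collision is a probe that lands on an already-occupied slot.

5

151 hashes to 1; slot 1 is free -> place at 1.
965 hashes to 1; 1 taken -> place at 2.
221 hashes to 0; slot 0 is free -> place at 0.
560 hashes to 6; slot 6 is free -> place at 6.
376 hashes to 8; slot 8 is free -> place at 8.
378 hashes to 2; 2 taken -> place at 3.
63 hashes to 1; 1,2,3 taken -> place at 4.
Table: [221, 151, 965, 378, 63, _, 560, _, 376, _, _]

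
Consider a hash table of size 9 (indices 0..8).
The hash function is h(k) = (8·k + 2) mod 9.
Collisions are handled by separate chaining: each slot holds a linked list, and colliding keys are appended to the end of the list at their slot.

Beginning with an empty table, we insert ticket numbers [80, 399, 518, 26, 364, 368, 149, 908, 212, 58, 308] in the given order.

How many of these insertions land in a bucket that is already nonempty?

6

Insert 80: h=3, bucket 3 empty -> new chain.
Insert 399: h=8, bucket 8 empty -> new chain.
Insert 518: h=6, bucket 6 empty -> new chain.
Insert 26: h=3, bucket 3 nonempty -> append to chain.
Insert 364: h=7, bucket 7 empty -> new chain.
Insert 368: h=3, bucket 3 nonempty -> append to chain.
Insert 149: h=6, bucket 6 nonempty -> append to chain.
Insert 908: h=3, bucket 3 nonempty -> append to chain.
Insert 212: h=6, bucket 6 nonempty -> append to chain.
Insert 58: h=7, bucket 7 nonempty -> append to chain.
Insert 308: h=0, bucket 0 empty -> new chain.
Final buckets:
0: 308
1: ∅
2: ∅
3: 80 -> 26 -> 368 -> 908
4: ∅
5: ∅
6: 518 -> 149 -> 212
7: 364 -> 58
8: 399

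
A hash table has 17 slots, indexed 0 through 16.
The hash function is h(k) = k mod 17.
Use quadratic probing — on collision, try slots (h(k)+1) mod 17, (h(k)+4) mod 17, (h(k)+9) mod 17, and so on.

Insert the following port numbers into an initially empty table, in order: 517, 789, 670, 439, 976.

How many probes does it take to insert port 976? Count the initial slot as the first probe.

517 hashes to 7; slot 7 is free => place at 7.
789 hashes to 7; 7 taken => place at 8.
670 hashes to 7; 7,8 taken => place at 11.
439 hashes to 14; slot 14 is free => place at 14.
976 hashes to 7; 7,8,11 taken => place at 16.
Table: [., ., ., ., ., ., ., 517, 789, ., ., 670, ., ., 439, ., 976]

4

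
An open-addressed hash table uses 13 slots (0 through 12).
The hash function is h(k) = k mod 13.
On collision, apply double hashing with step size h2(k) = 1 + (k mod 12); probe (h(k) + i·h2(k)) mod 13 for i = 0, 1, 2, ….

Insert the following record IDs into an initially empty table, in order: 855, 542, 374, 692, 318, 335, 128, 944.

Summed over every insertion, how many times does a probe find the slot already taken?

Insert 855: h=10, slot 10 empty -> index 10.
Insert 542: h=9, slot 9 empty -> index 9.
Insert 374: h=10, h2=3, slot 10 occupied -> index 0.
Insert 692: h=3, slot 3 empty -> index 3.
Insert 318: h=6, slot 6 empty -> index 6.
Insert 335: h=10, h2=12, slots 10,9 occupied -> index 8.
Insert 128: h=11, slot 11 empty -> index 11.
Insert 944: h=8, h2=9, slot 8 occupied -> index 4.
Table: [374, ., ., 692, 944, ., 318, ., 335, 542, 855, 128, .]

4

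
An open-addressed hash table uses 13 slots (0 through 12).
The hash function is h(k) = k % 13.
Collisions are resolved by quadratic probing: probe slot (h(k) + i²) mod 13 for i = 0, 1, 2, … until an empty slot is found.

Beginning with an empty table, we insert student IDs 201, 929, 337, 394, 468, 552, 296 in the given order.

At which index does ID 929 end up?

201: h=6 → slot 6
929: h=6, probe 6,7 → slot 7
337: h=12 → slot 12
394: h=4 → slot 4
468: h=0 → slot 0
552: h=6, probe 6,7,10 → slot 10
296: h=10, probe 10,11 → slot 11
Table: [468, —, —, —, 394, —, 201, 929, —, —, 552, 296, 337]

7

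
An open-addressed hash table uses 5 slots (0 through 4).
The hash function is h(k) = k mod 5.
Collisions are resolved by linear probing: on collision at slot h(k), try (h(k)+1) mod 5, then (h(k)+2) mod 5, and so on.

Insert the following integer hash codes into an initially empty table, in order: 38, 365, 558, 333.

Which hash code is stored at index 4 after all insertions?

38: h=3 -> slot 3
365: h=0 -> slot 0
558: h=3, probe 3,4 -> slot 4
333: h=3, probe 3,4,0,1 -> slot 1
Table: [365, 333, -, 38, 558]

558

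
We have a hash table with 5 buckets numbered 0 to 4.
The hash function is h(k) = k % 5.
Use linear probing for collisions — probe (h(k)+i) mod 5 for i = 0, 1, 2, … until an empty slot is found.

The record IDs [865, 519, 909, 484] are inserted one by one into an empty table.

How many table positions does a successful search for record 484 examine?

865 hashes to 0; slot 0 is free -> place at 0.
519 hashes to 4; slot 4 is free -> place at 4.
909 hashes to 4; 4,0 taken -> place at 1.
484 hashes to 4; 4,0,1 taken -> place at 2.
Table: [865, 909, 484, —, 519]
Lookup 484: h=4, probe 4,0,1,2 → found at 2.

4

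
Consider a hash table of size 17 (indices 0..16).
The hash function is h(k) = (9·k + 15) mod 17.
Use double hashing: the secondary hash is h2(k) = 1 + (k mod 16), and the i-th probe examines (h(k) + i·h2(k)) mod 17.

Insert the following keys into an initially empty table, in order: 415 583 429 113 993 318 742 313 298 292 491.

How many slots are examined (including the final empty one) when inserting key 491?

415: h=10 -> slot 10
583: h=9 -> slot 9
429: h=0 -> slot 0
113: h=12 -> slot 12
993: h=10, h2=2, probe 10,12,14 -> slot 14
318: h=4 -> slot 4
742: h=12, h2=7, probe 12,2 -> slot 2
313: h=10, h2=10, probe 10,3 -> slot 3
298: h=11 -> slot 11
292: h=8 -> slot 8
491: h=14, h2=12, probe 14,9,4,16 -> slot 16
Table: [429, -, 742, 313, 318, -, -, -, 292, 583, 415, 298, 113, -, 993, -, 491]

4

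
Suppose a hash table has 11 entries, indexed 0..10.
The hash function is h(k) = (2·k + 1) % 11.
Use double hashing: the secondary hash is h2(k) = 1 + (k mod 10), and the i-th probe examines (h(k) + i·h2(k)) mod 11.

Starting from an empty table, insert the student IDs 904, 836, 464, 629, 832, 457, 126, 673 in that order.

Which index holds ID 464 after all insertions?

10

Insert 904: h=5, slot 5 empty => index 5.
Insert 836: h=1, slot 1 empty => index 1.
Insert 464: h=5, h2=5, slot 5 occupied => index 10.
Insert 629: h=5, h2=10, slot 5 occupied => index 4.
Insert 832: h=4, h2=3, slot 4 occupied => index 7.
Insert 457: h=2, slot 2 empty => index 2.
Insert 126: h=0, slot 0 empty => index 0.
Insert 673: h=5, h2=4, slot 5 occupied => index 9.
Table: [126, 836, 457, ∅, 629, 904, ∅, 832, ∅, 673, 464]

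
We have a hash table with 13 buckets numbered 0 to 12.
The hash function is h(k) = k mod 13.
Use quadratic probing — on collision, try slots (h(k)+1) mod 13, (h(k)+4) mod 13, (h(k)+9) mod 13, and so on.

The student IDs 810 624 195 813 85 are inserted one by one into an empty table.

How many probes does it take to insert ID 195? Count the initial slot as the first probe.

2

810: h=4 → slot 4
624: h=0 → slot 0
195: h=0, probe 0,1 → slot 1
813: h=7 → slot 7
85: h=7, probe 7,8 → slot 8
Table: [624, 195, —, —, 810, —, —, 813, 85, —, —, —, —]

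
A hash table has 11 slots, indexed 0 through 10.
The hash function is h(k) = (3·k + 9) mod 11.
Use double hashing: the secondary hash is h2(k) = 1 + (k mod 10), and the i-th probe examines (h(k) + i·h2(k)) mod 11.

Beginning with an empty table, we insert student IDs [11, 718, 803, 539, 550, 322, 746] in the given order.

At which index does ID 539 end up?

11: h=9 → slot 9
718: h=7 → slot 7
803: h=9, h2=4, probe 9,2 → slot 2
539: h=9, h2=10, probe 9,8 → slot 8
550: h=9, h2=1, probe 9,10 → slot 10
322: h=7, h2=3, probe 7,10,2,5 → slot 5
746: h=3 → slot 3
Table: [_, _, 803, 746, _, 322, _, 718, 539, 11, 550]

8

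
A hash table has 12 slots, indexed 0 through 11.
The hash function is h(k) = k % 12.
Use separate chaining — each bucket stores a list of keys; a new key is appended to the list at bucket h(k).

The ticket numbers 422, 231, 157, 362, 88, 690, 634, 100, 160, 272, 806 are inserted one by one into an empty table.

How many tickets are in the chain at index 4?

Insert 422: h=2, bucket 2 empty -> new chain.
Insert 231: h=3, bucket 3 empty -> new chain.
Insert 157: h=1, bucket 1 empty -> new chain.
Insert 362: h=2, bucket 2 nonempty -> append to chain.
Insert 88: h=4, bucket 4 empty -> new chain.
Insert 690: h=6, bucket 6 empty -> new chain.
Insert 634: h=10, bucket 10 empty -> new chain.
Insert 100: h=4, bucket 4 nonempty -> append to chain.
Insert 160: h=4, bucket 4 nonempty -> append to chain.
Insert 272: h=8, bucket 8 empty -> new chain.
Insert 806: h=2, bucket 2 nonempty -> append to chain.
Final buckets:
0: —
1: 157
2: 422 -> 362 -> 806
3: 231
4: 88 -> 100 -> 160
5: —
6: 690
7: —
8: 272
9: —
10: 634
11: —

3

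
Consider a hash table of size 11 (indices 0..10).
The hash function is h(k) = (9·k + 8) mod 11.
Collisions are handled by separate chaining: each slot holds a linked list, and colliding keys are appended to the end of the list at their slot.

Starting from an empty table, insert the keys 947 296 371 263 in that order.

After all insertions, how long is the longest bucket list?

947 -> bucket 6
296 -> bucket 10
371 -> bucket 3
263 -> bucket 10 (collision)
Final buckets:
0: ∅
1: ∅
2: ∅
3: 371
4: ∅
5: ∅
6: 947
7: ∅
8: ∅
9: ∅
10: 296 -> 263

2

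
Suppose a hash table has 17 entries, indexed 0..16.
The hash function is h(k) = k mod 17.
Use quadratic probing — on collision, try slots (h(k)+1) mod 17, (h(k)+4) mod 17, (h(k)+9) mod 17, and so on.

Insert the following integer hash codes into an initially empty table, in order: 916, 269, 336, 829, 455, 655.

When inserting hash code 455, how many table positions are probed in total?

916 hashes to 15; slot 15 is free -> place at 15.
269 hashes to 14; slot 14 is free -> place at 14.
336 hashes to 13; slot 13 is free -> place at 13.
829 hashes to 13; 13,14 taken -> place at 0.
455 hashes to 13; 13,14,0 taken -> place at 5.
655 hashes to 9; slot 9 is free -> place at 9.
Table: [829, —, —, —, —, 455, —, —, —, 655, —, —, —, 336, 269, 916, —]

4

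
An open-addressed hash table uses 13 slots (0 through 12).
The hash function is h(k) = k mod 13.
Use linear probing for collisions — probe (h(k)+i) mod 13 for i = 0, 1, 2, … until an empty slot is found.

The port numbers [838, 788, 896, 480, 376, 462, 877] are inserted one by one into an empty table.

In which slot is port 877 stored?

Insert 838: h=6, slot 6 empty -> index 6.
Insert 788: h=8, slot 8 empty -> index 8.
Insert 896: h=12, slot 12 empty -> index 12.
Insert 480: h=12, slot 12 occupied -> index 0.
Insert 376: h=12, slots 12,0 occupied -> index 1.
Insert 462: h=7, slot 7 empty -> index 7.
Insert 877: h=6, slots 6,7,8 occupied -> index 9.
Table: [480, 376, —, —, —, —, 838, 462, 788, 877, —, —, 896]

9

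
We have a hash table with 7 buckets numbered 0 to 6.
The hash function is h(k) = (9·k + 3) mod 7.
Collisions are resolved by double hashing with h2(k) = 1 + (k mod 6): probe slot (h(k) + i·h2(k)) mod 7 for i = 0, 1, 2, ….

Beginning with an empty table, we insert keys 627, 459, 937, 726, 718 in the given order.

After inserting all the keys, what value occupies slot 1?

459

Insert 627: h=4, slot 4 empty → index 4.
Insert 459: h=4, h2=4, slot 4 occupied → index 1.
Insert 937: h=1, h2=2, slot 1 occupied → index 3.
Insert 726: h=6, slot 6 empty → index 6.
Insert 718: h=4, h2=5, slot 4 occupied → index 2.
Table: [., 459, 718, 937, 627, ., 726]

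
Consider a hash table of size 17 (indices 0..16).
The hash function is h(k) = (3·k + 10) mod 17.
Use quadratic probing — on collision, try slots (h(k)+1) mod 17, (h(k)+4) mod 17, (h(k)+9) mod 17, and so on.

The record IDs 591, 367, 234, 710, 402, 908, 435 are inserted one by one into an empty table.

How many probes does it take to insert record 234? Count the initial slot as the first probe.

2

591 hashes to 15; slot 15 is free → place at 15.
367 hashes to 6; slot 6 is free → place at 6.
234 hashes to 15; 15 taken → place at 16.
710 hashes to 15; 15,16 taken → place at 2.
402 hashes to 9; slot 9 is free → place at 9.
908 hashes to 14; slot 14 is free → place at 14.
435 hashes to 6; 6 taken → place at 7.
Table: [_, _, 710, _, _, _, 367, 435, _, 402, _, _, _, _, 908, 591, 234]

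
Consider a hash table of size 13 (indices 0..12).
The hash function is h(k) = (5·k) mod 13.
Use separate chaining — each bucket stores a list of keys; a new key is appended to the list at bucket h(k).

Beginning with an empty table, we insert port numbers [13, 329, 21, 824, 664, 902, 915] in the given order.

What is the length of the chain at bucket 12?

13 -> bucket 0
329 -> bucket 7
21 -> bucket 1
824 -> bucket 12
664 -> bucket 5
902 -> bucket 12 (collision)
915 -> bucket 12 (collision)
Final buckets:
0: 13
1: 21
2: -
3: -
4: -
5: 664
6: -
7: 329
8: -
9: -
10: -
11: -
12: 824 -> 902 -> 915

3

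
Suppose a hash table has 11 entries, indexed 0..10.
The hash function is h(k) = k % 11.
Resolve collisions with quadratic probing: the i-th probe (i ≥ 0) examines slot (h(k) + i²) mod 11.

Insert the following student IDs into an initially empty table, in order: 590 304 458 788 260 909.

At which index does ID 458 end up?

0

Insert 590: h=7, slot 7 empty => index 7.
Insert 304: h=7, slot 7 occupied => index 8.
Insert 458: h=7, slots 7,8 occupied => index 0.
Insert 788: h=7, slots 7,8,0 occupied => index 5.
Insert 260: h=7, slots 7,8,0,5 occupied => index 1.
Insert 909: h=7, slots 7,8,0,5,1 occupied => index 10.
Table: [458, 260, ., ., ., 788, ., 590, 304, ., 909]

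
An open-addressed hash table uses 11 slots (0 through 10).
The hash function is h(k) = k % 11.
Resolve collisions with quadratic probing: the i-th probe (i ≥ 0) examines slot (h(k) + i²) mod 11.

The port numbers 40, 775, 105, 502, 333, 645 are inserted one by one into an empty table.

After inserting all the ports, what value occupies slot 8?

Insert 40: h=7, slot 7 empty => index 7.
Insert 775: h=5, slot 5 empty => index 5.
Insert 105: h=6, slot 6 empty => index 6.
Insert 502: h=7, slot 7 occupied => index 8.
Insert 333: h=3, slot 3 empty => index 3.
Insert 645: h=7, slots 7,8 occupied => index 0.
Table: [645, —, —, 333, —, 775, 105, 40, 502, —, —]

502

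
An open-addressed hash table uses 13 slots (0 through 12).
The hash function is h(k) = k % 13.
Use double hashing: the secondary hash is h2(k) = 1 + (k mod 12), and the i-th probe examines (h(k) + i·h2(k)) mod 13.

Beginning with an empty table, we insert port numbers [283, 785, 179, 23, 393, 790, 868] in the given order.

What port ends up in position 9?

283: h=10 → slot 10
785: h=5 → slot 5
179: h=10, h2=12, probe 10,9 → slot 9
23: h=10, h2=12, probe 10,9,8 → slot 8
393: h=3 → slot 3
790: h=10, h2=11, probe 10,8,6 → slot 6
868: h=10, h2=5, probe 10,2 → slot 2
Table: [∅, ∅, 868, 393, ∅, 785, 790, ∅, 23, 179, 283, ∅, ∅]

179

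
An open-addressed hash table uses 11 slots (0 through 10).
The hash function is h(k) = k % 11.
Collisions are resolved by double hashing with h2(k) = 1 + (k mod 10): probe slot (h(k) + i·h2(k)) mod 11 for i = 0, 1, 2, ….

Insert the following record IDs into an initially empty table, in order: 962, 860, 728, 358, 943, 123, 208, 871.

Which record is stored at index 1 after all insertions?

871

Insert 962: h=5, slot 5 empty -> index 5.
Insert 860: h=2, slot 2 empty -> index 2.
Insert 728: h=2, h2=9, slot 2 occupied -> index 0.
Insert 358: h=6, slot 6 empty -> index 6.
Insert 943: h=8, slot 8 empty -> index 8.
Insert 123: h=2, h2=4, slots 2,6 occupied -> index 10.
Insert 208: h=10, h2=9, slots 10,8,6 occupied -> index 4.
Insert 871: h=2, h2=2, slots 2,4,6,8,10 occupied -> index 1.
Table: [728, 871, 860, -, 208, 962, 358, -, 943, -, 123]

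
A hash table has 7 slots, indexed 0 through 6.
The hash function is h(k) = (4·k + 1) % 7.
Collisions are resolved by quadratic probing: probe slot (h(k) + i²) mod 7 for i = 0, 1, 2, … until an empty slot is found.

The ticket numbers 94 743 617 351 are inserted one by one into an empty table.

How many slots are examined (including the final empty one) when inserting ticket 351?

Insert 94: h=6, slot 6 empty -> index 6.
Insert 743: h=5, slot 5 empty -> index 5.
Insert 617: h=5, slots 5,6 occupied -> index 2.
Insert 351: h=5, slots 5,6,2 occupied -> index 0.
Table: [351, ., 617, ., ., 743, 94]

4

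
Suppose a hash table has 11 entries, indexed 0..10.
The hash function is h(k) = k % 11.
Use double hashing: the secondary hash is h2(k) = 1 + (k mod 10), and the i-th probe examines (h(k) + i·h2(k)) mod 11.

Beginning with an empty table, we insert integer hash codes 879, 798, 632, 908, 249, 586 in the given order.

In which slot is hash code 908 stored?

879 hashes to 10; slot 10 is free -> place at 10.
798 hashes to 6; slot 6 is free -> place at 6.
632 hashes to 5; slot 5 is free -> place at 5.
908 hashes to 6, h2=9; 6 taken -> place at 4.
249 hashes to 7; slot 7 is free -> place at 7.
586 hashes to 3; slot 3 is free -> place at 3.
Table: [_, _, _, 586, 908, 632, 798, 249, _, _, 879]

4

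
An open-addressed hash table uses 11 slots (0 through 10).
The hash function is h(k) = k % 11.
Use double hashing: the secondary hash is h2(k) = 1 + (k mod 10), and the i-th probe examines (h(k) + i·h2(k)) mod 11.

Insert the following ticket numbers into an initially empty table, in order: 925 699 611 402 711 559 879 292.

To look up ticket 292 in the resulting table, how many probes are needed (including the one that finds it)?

Insert 925: h=1, slot 1 empty => index 1.
Insert 699: h=6, slot 6 empty => index 6.
Insert 611: h=6, h2=2, slot 6 occupied => index 8.
Insert 402: h=6, h2=3, slot 6 occupied => index 9.
Insert 711: h=7, slot 7 empty => index 7.
Insert 559: h=9, h2=10, slots 9,8,7,6 occupied => index 5.
Insert 879: h=10, slot 10 empty => index 10.
Insert 292: h=6, h2=3, slots 6,9,1 occupied => index 4.
Table: [∅, 925, ∅, ∅, 292, 559, 699, 711, 611, 402, 879]
Lookup 292: h=6, h2=3, probe 6,9,1,4 → found at 4.

4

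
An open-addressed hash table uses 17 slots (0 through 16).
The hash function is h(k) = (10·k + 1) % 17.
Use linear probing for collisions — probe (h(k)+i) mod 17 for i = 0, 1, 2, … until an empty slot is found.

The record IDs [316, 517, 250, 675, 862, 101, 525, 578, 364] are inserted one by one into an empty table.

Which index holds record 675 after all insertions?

316: h=16 => slot 16
517: h=3 => slot 3
250: h=2 => slot 2
675: h=2, probe 2,3,4 => slot 4
862: h=2, probe 2,3,4,5 => slot 5
101: h=8 => slot 8
525: h=15 => slot 15
578: h=1 => slot 1
364: h=3, probe 3,4,5,6 => slot 6
Table: [., 578, 250, 517, 675, 862, 364, ., 101, ., ., ., ., ., ., 525, 316]

4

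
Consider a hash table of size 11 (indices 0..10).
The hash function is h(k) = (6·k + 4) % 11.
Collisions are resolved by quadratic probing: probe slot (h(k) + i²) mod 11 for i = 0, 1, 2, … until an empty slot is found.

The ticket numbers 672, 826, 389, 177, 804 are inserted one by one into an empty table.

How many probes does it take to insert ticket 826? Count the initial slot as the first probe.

Insert 672: h=10, slot 10 empty -> index 10.
Insert 826: h=10, slot 10 occupied -> index 0.
Insert 389: h=6, slot 6 empty -> index 6.
Insert 177: h=10, slots 10,0 occupied -> index 3.
Insert 804: h=10, slots 10,0,3 occupied -> index 8.
Table: [826, ., ., 177, ., ., 389, ., 804, ., 672]

2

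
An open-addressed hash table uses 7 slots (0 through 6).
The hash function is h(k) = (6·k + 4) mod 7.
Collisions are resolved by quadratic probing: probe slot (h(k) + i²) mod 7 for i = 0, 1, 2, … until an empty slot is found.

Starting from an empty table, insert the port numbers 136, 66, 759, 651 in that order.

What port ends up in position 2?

136: h=1 -> slot 1
66: h=1, probe 1,2 -> slot 2
759: h=1, probe 1,2,5 -> slot 5
651: h=4 -> slot 4
Table: [-, 136, 66, -, 651, 759, -]

66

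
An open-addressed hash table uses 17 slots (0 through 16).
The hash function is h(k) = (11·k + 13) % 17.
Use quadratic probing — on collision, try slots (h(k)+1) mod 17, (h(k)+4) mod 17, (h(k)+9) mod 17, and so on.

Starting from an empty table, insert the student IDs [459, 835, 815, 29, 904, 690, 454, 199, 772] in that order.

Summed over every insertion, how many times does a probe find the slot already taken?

Insert 459: h=13, slot 13 empty -> index 13.
Insert 835: h=1, slot 1 empty -> index 1.
Insert 815: h=2, slot 2 empty -> index 2.
Insert 29: h=9, slot 9 empty -> index 9.
Insert 904: h=12, slot 12 empty -> index 12.
Insert 690: h=4, slot 4 empty -> index 4.
Insert 454: h=9, slot 9 occupied -> index 10.
Insert 199: h=9, slots 9,10,13,1 occupied -> index 8.
Insert 772: h=5, slot 5 empty -> index 5.
Table: [—, 835, 815, —, 690, 772, —, —, 199, 29, 454, —, 904, 459, —, —, —]

5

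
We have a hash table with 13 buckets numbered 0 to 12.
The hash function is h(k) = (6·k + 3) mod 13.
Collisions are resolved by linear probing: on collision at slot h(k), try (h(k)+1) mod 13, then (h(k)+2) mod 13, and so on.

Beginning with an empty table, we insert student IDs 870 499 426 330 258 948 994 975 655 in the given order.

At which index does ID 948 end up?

12

870 hashes to 10; slot 10 is free → place at 10.
499 hashes to 7; slot 7 is free → place at 7.
426 hashes to 11; slot 11 is free → place at 11.
330 hashes to 7; 7 taken → place at 8.
258 hashes to 4; slot 4 is free → place at 4.
948 hashes to 10; 10,11 taken → place at 12.
994 hashes to 0; slot 0 is free → place at 0.
975 hashes to 3; slot 3 is free → place at 3.
655 hashes to 7; 7,8 taken → place at 9.
Table: [994, ., ., 975, 258, ., ., 499, 330, 655, 870, 426, 948]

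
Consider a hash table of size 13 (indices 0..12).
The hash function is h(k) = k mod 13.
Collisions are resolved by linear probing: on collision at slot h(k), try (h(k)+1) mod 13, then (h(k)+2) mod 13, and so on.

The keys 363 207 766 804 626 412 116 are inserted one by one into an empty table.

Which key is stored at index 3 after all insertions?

116

363 hashes to 12; slot 12 is free -> place at 12.
207 hashes to 12; 12 taken -> place at 0.
766 hashes to 12; 12,0 taken -> place at 1.
804 hashes to 11; slot 11 is free -> place at 11.
626 hashes to 2; slot 2 is free -> place at 2.
412 hashes to 9; slot 9 is free -> place at 9.
116 hashes to 12; 12,0,1,2 taken -> place at 3.
Table: [207, 766, 626, 116, -, -, -, -, -, 412, -, 804, 363]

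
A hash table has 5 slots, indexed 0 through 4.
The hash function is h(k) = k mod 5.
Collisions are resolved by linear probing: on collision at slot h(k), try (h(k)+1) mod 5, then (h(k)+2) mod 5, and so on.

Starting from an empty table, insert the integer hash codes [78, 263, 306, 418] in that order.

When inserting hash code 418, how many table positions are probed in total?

3

78 hashes to 3; slot 3 is free → place at 3.
263 hashes to 3; 3 taken → place at 4.
306 hashes to 1; slot 1 is free → place at 1.
418 hashes to 3; 3,4 taken → place at 0.
Table: [418, 306, ., 78, 263]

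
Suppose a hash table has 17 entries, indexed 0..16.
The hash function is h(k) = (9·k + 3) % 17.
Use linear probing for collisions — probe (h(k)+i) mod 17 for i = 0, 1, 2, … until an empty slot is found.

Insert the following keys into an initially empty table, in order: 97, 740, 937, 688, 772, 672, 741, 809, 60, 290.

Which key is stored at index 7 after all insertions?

97: h=9 => slot 9
740: h=16 => slot 16
937: h=4 => slot 4
688: h=7 => slot 7
772: h=15 => slot 15
672: h=16, probe 16,0 => slot 0
741: h=8 => slot 8
809: h=8, probe 8,9,10 => slot 10
60: h=16, probe 16,0,1 => slot 1
290: h=12 => slot 12
Table: [672, 60, ∅, ∅, 937, ∅, ∅, 688, 741, 97, 809, ∅, 290, ∅, ∅, 772, 740]

688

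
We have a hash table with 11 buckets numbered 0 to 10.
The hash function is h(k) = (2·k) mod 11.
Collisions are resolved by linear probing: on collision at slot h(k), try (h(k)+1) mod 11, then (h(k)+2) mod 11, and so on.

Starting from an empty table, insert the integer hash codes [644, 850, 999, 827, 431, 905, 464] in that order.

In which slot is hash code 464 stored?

9

Insert 644: h=1, slot 1 empty -> index 1.
Insert 850: h=6, slot 6 empty -> index 6.
Insert 999: h=7, slot 7 empty -> index 7.
Insert 827: h=4, slot 4 empty -> index 4.
Insert 431: h=4, slot 4 occupied -> index 5.
Insert 905: h=6, slots 6,7 occupied -> index 8.
Insert 464: h=4, slots 4,5,6,7,8 occupied -> index 9.
Table: [—, 644, —, —, 827, 431, 850, 999, 905, 464, —]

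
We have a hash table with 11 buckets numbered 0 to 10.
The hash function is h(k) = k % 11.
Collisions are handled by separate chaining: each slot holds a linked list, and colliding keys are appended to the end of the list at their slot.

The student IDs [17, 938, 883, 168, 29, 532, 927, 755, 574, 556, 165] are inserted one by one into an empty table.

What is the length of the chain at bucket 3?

17 -> bucket 6
938 -> bucket 3
883 -> bucket 3 (collision)
168 -> bucket 3 (collision)
29 -> bucket 7
532 -> bucket 4
927 -> bucket 3 (collision)
755 -> bucket 7 (collision)
574 -> bucket 2
556 -> bucket 6 (collision)
165 -> bucket 0
Final buckets:
0: 165
1: -
2: 574
3: 938 -> 883 -> 168 -> 927
4: 532
5: -
6: 17 -> 556
7: 29 -> 755
8: -
9: -
10: -

4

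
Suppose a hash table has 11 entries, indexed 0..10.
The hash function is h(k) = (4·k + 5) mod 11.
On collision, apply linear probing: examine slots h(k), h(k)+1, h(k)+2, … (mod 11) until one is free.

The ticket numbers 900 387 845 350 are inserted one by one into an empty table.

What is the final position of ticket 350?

900 hashes to 8; slot 8 is free => place at 8.
387 hashes to 2; slot 2 is free => place at 2.
845 hashes to 8; 8 taken => place at 9.
350 hashes to 8; 8,9 taken => place at 10.
Table: [—, —, 387, —, —, —, —, —, 900, 845, 350]

10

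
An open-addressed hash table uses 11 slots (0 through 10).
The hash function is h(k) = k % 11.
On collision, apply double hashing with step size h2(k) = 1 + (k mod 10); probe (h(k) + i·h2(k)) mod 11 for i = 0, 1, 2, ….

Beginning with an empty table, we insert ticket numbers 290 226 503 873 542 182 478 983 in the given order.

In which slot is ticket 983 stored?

2

290 hashes to 4; slot 4 is free -> place at 4.
226 hashes to 6; slot 6 is free -> place at 6.
503 hashes to 8; slot 8 is free -> place at 8.
873 hashes to 4, h2=4; 4,8 taken -> place at 1.
542 hashes to 3; slot 3 is free -> place at 3.
182 hashes to 6, h2=3; 6 taken -> place at 9.
478 hashes to 5; slot 5 is free -> place at 5.
983 hashes to 4, h2=4; 4,8,1,5,9 taken -> place at 2.
Table: [-, 873, 983, 542, 290, 478, 226, -, 503, 182, -]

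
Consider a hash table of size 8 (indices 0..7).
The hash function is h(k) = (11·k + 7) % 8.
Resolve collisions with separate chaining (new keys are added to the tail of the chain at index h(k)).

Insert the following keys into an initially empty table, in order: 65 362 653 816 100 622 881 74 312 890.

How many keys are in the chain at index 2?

65 -> bucket 2
362 -> bucket 5
653 -> bucket 6
816 -> bucket 7
100 -> bucket 3
622 -> bucket 1
881 -> bucket 2 (collision)
74 -> bucket 5 (collision)
312 -> bucket 7 (collision)
890 -> bucket 5 (collision)
Final buckets:
0: _
1: 622
2: 65 -> 881
3: 100
4: _
5: 362 -> 74 -> 890
6: 653
7: 816 -> 312

2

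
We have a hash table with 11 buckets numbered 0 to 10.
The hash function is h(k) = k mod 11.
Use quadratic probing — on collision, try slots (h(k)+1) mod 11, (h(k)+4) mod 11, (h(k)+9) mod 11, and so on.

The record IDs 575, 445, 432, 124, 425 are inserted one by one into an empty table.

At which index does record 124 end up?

7

Insert 575: h=3, slot 3 empty -> index 3.
Insert 445: h=5, slot 5 empty -> index 5.
Insert 432: h=3, slot 3 occupied -> index 4.
Insert 124: h=3, slots 3,4 occupied -> index 7.
Insert 425: h=7, slot 7 occupied -> index 8.
Table: [., ., ., 575, 432, 445, ., 124, 425, ., .]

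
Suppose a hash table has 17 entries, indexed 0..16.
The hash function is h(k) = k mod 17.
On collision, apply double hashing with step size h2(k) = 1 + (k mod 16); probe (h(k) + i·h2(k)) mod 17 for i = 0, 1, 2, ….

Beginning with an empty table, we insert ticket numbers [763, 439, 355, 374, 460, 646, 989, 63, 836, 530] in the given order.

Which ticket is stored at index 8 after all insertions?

836

763 hashes to 15; slot 15 is free → place at 15.
439 hashes to 14; slot 14 is free → place at 14.
355 hashes to 15, h2=4; 15 taken → place at 2.
374 hashes to 0; slot 0 is free → place at 0.
460 hashes to 1; slot 1 is free → place at 1.
646 hashes to 0, h2=7; 0 taken → place at 7.
989 hashes to 3; slot 3 is free → place at 3.
63 hashes to 12; slot 12 is free → place at 12.
836 hashes to 3, h2=5; 3 taken → place at 8.
530 hashes to 3, h2=3; 3 taken → place at 6.
Table: [374, 460, 355, 989, ∅, ∅, 530, 646, 836, ∅, ∅, ∅, 63, ∅, 439, 763, ∅]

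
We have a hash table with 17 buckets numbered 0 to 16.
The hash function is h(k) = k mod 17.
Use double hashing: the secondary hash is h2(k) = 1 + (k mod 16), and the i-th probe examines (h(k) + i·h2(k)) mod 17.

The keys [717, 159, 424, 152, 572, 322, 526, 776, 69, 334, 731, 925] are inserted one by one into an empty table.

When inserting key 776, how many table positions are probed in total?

3

717: h=3 -> slot 3
159: h=6 -> slot 6
424: h=16 -> slot 16
152: h=16, h2=9, probe 16,8 -> slot 8
572: h=11 -> slot 11
322: h=16, h2=3, probe 16,2 -> slot 2
526: h=16, h2=15, probe 16,14 -> slot 14
776: h=11, h2=9, probe 11,3,12 -> slot 12
69: h=1 -> slot 1
334: h=11, h2=15, probe 11,9 -> slot 9
731: h=0 -> slot 0
925: h=7 -> slot 7
Table: [731, 69, 322, 717, ∅, ∅, 159, 925, 152, 334, ∅, 572, 776, ∅, 526, ∅, 424]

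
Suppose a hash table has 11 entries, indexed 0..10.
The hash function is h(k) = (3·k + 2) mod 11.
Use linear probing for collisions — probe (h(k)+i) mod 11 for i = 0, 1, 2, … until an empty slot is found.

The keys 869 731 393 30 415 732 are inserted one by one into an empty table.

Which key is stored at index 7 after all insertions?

415

Insert 869: h=2, slot 2 empty -> index 2.
Insert 731: h=6, slot 6 empty -> index 6.
Insert 393: h=4, slot 4 empty -> index 4.
Insert 30: h=4, slot 4 occupied -> index 5.
Insert 415: h=4, slots 4,5,6 occupied -> index 7.
Insert 732: h=9, slot 9 empty -> index 9.
Table: [∅, ∅, 869, ∅, 393, 30, 731, 415, ∅, 732, ∅]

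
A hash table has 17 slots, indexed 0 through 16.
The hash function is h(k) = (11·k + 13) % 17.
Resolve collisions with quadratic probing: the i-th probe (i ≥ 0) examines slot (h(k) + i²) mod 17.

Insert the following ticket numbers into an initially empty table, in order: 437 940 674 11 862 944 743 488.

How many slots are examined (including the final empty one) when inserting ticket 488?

437 hashes to 9; slot 9 is free -> place at 9.
940 hashes to 0; slot 0 is free -> place at 0.
674 hashes to 15; slot 15 is free -> place at 15.
11 hashes to 15; 15 taken -> place at 16.
862 hashes to 9; 9 taken -> place at 10.
944 hashes to 10; 10 taken -> place at 11.
743 hashes to 9; 9,10 taken -> place at 13.
488 hashes to 9; 9,10,13 taken -> place at 1.
Table: [940, 488, —, —, —, —, —, —, —, 437, 862, 944, —, 743, —, 674, 11]

4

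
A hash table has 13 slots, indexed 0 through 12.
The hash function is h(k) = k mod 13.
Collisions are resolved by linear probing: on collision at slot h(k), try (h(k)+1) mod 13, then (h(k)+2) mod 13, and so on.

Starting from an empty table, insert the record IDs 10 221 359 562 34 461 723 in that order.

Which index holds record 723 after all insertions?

11

10: h=10 => slot 10
221: h=0 => slot 0
359: h=8 => slot 8
562: h=3 => slot 3
34: h=8, probe 8,9 => slot 9
461: h=6 => slot 6
723: h=8, probe 8,9,10,11 => slot 11
Table: [221, ., ., 562, ., ., 461, ., 359, 34, 10, 723, .]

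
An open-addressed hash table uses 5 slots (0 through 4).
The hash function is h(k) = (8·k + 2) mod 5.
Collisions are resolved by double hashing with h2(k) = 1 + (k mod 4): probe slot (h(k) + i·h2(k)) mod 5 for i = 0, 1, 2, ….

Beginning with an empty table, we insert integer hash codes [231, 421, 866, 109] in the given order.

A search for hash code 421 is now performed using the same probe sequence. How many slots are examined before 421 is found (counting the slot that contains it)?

2

Insert 231: h=0, slot 0 empty → index 0.
Insert 421: h=0, h2=2, slot 0 occupied → index 2.
Insert 866: h=0, h2=3, slot 0 occupied → index 3.
Insert 109: h=4, slot 4 empty → index 4.
Table: [231, _, 421, 866, 109]
Lookup 421: h=0, h2=2, probe 0,2 → found at 2.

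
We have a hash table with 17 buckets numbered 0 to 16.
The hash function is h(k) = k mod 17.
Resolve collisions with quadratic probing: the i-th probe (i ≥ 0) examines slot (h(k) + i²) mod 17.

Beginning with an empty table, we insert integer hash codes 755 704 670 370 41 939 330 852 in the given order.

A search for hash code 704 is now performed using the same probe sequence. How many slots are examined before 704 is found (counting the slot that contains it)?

2

755 hashes to 7; slot 7 is free => place at 7.
704 hashes to 7; 7 taken => place at 8.
670 hashes to 7; 7,8 taken => place at 11.
370 hashes to 13; slot 13 is free => place at 13.
41 hashes to 7; 7,8,11 taken => place at 16.
939 hashes to 4; slot 4 is free => place at 4.
330 hashes to 7; 7,8,11,16 taken => place at 6.
852 hashes to 2; slot 2 is free => place at 2.
Table: [∅, ∅, 852, ∅, 939, ∅, 330, 755, 704, ∅, ∅, 670, ∅, 370, ∅, ∅, 41]
Lookup 704: h=7, probe 7,8 → found at 8.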